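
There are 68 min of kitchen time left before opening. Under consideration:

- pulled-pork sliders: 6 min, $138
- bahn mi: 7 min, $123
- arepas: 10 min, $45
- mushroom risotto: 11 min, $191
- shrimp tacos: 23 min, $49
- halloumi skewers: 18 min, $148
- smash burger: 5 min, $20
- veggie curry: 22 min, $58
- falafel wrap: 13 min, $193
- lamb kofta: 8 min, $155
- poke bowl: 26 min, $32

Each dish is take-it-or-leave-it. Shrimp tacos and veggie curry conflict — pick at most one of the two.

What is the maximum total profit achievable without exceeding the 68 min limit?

968

Taking pulled-pork sliders + bahn mi + mushroom risotto + halloumi skewers + smash burger + falafel wrap + lamb kofta: 68 min used, 968 in profit.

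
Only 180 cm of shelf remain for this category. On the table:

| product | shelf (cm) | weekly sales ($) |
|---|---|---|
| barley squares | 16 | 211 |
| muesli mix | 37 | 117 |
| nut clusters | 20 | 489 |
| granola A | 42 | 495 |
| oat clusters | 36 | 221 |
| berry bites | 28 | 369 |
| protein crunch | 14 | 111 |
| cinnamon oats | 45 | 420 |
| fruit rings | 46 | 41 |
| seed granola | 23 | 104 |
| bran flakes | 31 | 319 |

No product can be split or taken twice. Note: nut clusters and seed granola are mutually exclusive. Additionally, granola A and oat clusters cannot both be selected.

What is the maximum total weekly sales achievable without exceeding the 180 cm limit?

Ranking by ratio (weekly sales/cm): nut clusters 24.45, barley squares 13.19, berry bites 13.18.
Best packing: nut clusters + granola A + berry bites + protein crunch + cinnamon oats + bran flakes — 180 cm, 2203 total.

2203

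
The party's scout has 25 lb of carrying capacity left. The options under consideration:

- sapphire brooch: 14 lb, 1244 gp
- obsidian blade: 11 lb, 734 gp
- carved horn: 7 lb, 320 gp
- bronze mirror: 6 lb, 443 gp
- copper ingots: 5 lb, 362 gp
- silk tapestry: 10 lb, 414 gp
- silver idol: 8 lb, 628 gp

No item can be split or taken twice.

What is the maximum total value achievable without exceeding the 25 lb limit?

A density-first pass picks sapphire brooch + silver idol — 1872 at 22 lb.
The 8 lb tied up in silver idol is better spent on bronze mirror + copper ingots — total rises to 2049 (25 lb).
Next best is sapphire brooch + obsidian blade at 1978 (25 lb) — short by 71.

2049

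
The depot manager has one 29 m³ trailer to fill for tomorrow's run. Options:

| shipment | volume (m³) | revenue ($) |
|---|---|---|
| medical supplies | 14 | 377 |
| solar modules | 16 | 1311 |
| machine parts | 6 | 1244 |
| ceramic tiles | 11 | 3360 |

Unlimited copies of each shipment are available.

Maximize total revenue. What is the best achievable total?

7964

Best packing: machine parts + 2×ceramic tiles — 28 m³, 7964 total.
The spare 1 m³ is too small for any remaining shipment, and no exchange beats 7964.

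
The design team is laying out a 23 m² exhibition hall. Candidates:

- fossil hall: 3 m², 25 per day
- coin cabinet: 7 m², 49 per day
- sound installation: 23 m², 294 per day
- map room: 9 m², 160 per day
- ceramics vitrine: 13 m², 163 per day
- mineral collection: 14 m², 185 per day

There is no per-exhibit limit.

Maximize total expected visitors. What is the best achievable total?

345

Ranking by ratio (expected visitors/m²): map room 17.78, mineral collection 13.21, sound installation 12.78, ceramics vitrine 12.54.
Taking fossil hall + 2×map room: 21 m² used, 345 in expected visitors.
Every other selection either busts 23 m² or fails to beat 345.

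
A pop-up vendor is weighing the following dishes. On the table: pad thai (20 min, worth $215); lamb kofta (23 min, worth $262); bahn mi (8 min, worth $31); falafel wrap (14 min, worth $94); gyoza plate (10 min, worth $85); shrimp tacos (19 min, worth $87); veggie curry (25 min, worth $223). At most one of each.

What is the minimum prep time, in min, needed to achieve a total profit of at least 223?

Need the lightest bundle worth ≥ 223.
lamb kofta reaches 262 using 23 min.
Below 23 min the best achievable stays under 223.

23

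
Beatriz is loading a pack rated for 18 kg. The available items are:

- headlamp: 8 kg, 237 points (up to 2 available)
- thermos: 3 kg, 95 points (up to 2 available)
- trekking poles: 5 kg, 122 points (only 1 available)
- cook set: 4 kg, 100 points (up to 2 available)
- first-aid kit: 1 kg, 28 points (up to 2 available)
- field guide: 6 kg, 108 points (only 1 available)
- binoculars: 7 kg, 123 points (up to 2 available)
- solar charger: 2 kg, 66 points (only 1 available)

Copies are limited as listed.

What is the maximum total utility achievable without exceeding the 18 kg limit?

Headlamp + 2×thermos + 2×first-aid kit + solar charger uses 18 of the 18 kg and totals 549.
Nothing else within 18 kg beats 549.

549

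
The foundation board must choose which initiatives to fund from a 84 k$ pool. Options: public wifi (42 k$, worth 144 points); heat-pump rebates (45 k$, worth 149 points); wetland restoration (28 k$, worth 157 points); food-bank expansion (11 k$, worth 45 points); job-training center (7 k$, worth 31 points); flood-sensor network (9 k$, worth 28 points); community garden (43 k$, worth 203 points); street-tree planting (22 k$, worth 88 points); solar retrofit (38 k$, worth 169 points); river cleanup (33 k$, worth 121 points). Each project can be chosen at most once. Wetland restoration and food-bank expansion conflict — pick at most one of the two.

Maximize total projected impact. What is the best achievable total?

391

By projected impact per k$: wetland restoration 5.61, community garden 4.72, solar retrofit 4.45 lead.
Best packing: wetland restoration + job-training center + community garden — 78 k$, 391 total.
Runner-up wetland restoration + flood-sensor network + community garden tops out at 388.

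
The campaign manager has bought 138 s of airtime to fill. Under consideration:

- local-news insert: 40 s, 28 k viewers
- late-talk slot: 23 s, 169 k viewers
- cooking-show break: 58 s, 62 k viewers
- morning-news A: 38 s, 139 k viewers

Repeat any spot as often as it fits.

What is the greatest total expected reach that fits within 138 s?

Ranking by ratio (expected reach/s): late-talk slot 7.35, morning-news A 3.66, cooking-show break 1.07.
6×late-talk slot uses 138 of the 138 s and totals 1014.
That's the maximum — no swap from here does better than 1014.

1014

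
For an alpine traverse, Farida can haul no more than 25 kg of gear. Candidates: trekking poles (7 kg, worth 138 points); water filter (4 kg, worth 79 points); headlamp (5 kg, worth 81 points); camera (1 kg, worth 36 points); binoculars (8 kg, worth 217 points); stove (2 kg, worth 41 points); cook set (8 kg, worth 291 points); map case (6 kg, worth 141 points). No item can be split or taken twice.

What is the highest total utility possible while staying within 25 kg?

726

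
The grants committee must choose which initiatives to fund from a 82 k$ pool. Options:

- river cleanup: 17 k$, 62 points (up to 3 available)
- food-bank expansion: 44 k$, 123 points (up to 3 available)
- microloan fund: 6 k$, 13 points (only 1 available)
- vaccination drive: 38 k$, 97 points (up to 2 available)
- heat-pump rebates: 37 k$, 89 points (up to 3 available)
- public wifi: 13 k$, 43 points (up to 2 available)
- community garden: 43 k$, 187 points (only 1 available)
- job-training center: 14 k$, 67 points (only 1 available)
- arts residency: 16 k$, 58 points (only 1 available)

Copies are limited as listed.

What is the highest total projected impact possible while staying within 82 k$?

329

Taking river cleanup + microloan fund + community garden + job-training center: 80 k$ used, 329 in projected impact.
Every other selection either busts 82 k$ or exceeds an availability limit or fails to beat 329.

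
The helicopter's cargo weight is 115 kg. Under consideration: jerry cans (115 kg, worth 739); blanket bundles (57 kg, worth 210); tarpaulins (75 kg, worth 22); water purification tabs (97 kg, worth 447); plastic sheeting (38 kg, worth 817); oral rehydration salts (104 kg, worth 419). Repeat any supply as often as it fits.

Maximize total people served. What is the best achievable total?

Best packing: 3×plastic sheeting — 114 kg, 2451 total.
Nothing else within 115 kg beats 2451.

2451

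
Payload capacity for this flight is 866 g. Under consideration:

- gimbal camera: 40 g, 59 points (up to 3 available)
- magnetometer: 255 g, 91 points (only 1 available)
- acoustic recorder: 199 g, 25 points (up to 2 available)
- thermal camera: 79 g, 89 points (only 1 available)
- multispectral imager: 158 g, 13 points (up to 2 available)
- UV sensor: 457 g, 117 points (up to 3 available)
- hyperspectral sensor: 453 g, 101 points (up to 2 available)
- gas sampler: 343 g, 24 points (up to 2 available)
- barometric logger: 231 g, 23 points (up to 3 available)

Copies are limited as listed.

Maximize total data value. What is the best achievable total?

408

Density check — gimbal camera 1.48, thermal camera 1.13, magnetometer 0.36 are the best per g.
Greedy by ratio would take 3×gimbal camera + magnetometer + 2×acoustic recorder + thermal camera: 852 g used, total 407.
The 454 g tied up in magnetometer and acoustic recorder is better spent on UV sensor — total rises to 408 (855 g).
That's the maximum — no swap from here does better than 408.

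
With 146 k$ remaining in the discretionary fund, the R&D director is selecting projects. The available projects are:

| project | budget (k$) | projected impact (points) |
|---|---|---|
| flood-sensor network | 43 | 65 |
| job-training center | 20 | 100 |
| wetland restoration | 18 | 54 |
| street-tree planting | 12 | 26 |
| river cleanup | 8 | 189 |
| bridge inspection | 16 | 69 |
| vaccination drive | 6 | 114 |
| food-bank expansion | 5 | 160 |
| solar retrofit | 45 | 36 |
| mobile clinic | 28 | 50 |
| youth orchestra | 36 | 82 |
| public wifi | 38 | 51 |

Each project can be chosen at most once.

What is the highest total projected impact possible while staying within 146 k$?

818

Greedy by ratio would take job-training center + wetland restoration + street-tree planting + river cleanup + bridge inspection + vaccination drive + food-bank expansion + youth orchestra: 121 k$ used, total 794.
Dropping street-tree planting frees 12 k$; slotting in mobile clinic (28 k$) lifts the total to 818 at 137 k$.
That's the maximum — no swap from here does better than 818.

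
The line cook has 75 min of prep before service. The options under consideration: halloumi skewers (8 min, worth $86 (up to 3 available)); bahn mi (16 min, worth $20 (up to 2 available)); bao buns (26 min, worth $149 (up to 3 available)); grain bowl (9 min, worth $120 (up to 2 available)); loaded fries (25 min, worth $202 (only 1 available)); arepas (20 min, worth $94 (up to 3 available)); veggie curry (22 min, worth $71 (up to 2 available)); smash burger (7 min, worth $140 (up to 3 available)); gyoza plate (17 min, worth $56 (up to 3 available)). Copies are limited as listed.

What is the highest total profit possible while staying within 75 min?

948

Ranking by ratio (profit/min): smash burger 20.00, grain bowl 13.33, halloumi skewers 10.75.
Taking the top-ratio dishes first gives 3×halloumi skewers + 2×grain bowl + 3×smash burger for 918 (63 min).
The 16 min tied up in 2×halloumi skewers is better spent on loaded fries — total rises to 948 (72 min).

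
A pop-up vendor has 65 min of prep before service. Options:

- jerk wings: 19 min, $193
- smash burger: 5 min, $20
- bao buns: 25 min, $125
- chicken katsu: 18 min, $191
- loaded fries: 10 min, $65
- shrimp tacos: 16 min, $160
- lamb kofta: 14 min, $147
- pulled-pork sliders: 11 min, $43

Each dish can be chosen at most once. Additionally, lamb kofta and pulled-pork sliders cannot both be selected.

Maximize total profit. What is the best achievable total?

609

Ranking by ratio (profit/min): chicken katsu 10.61, lamb kofta 10.50, jerk wings 10.16.
Filling by ratio: jerk wings + chicken katsu + loaded fries + lamb kofta for 596, with 4 min left unused.
The 14 min tied up in lamb kofta is better spent on shrimp tacos — total rises to 609 (63 min).
No other feasible combination exceeds 609.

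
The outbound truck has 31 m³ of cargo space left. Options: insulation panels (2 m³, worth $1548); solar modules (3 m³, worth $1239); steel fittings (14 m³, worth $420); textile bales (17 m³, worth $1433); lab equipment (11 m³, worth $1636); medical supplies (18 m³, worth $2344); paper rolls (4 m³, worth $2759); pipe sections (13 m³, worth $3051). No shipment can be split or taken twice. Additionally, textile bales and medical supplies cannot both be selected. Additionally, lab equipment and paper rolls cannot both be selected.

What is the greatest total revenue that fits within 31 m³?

Ranking by ratio (revenue/m³): insulation panels 774.00, paper rolls 689.75, solar modules 413.00.
Taking insulation panels + solar modules + paper rolls + pipe sections: 22 m³ used, 8597 in revenue.
Runner-up insulation panels + solar modules + medical supplies + paper rolls tops out at 7890.

8597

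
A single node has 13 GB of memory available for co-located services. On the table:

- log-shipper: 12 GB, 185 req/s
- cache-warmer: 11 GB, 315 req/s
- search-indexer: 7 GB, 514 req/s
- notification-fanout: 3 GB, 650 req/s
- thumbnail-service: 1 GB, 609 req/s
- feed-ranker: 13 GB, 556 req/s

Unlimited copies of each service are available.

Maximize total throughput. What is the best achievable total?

7917

Taking 13×thumbnail-service: 13 GB used, 7917 in throughput.
Every other selection either busts 13 GB or fails to beat 7917.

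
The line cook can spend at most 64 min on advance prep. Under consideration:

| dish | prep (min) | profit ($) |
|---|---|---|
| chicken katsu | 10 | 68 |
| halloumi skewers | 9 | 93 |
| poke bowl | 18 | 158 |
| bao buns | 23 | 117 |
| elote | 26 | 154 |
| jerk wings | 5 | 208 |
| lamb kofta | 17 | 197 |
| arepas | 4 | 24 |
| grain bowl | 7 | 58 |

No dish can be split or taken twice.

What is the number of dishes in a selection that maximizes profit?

Best achievable profit is 748.
One optimal bundle: chicken katsu + halloumi skewers + poke bowl + jerk wings + lamb kofta + arepas (63 min).
Any selection reaching 748 contains exactly 6 dishes.

6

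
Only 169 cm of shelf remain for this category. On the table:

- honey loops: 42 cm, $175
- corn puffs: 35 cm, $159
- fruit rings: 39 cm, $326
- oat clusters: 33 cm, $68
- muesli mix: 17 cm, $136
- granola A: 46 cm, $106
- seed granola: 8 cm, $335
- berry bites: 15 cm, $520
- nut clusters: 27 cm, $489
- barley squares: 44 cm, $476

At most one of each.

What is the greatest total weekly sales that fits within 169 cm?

Density check — seed granola 41.88, berry bites 34.67, nut clusters 18.11 are the best per cm.
A density-first pass picks fruit rings + muesli mix + seed granola + berry bites + nut clusters + barley squares — 2282 at 150 cm.
Replace muesli mix with corn puffs: the trade gains 23 net, giving 2305 at 168 cm.

2305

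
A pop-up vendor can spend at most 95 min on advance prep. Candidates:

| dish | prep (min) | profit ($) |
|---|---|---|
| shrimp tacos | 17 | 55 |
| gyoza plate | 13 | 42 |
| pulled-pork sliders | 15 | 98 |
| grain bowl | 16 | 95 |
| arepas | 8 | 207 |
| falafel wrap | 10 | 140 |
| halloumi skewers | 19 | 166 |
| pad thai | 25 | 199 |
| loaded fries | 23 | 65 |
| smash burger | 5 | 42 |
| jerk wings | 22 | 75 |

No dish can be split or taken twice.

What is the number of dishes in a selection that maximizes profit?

6

Optimal total is 905.
pulled-pork sliders + grain bowl + arepas + falafel wrap + halloumi skewers + pad thai hits 905 at 93 min.
Any selection reaching 905 contains exactly 6 dishes.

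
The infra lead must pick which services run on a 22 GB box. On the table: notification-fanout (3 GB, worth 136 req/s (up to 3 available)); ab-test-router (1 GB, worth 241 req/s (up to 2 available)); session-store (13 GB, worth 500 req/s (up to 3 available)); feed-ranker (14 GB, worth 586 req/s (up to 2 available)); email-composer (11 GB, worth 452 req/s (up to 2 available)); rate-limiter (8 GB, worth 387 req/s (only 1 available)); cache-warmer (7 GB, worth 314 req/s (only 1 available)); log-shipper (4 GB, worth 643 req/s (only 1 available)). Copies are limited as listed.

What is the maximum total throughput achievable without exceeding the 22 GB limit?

1847

The ratio heuristic lands on 2×notification-fanout + 2×ab-test-router + rate-limiter + log-shipper (1784) but leaves 2 GB idle.
Dropping rate-limiter frees 8 GB; slotting in notification-fanout + cache-warmer (10 GB) lifts the total to 1847 at 22 GB.
Nothing else within 22 GB beats 1847.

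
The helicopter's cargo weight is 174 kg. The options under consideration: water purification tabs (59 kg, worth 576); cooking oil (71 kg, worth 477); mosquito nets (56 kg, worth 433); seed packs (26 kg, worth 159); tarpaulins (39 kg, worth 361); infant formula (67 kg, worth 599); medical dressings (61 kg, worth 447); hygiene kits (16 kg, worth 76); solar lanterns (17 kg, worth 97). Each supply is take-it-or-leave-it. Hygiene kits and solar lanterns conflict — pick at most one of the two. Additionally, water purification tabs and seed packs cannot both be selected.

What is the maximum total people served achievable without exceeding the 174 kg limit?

Best packing: water purification tabs + tarpaulins + infant formula — 165 kg, 1536 total.
Runner-up water purification tabs + mosquito nets + tarpaulins + solar lanterns tops out at 1467.

1536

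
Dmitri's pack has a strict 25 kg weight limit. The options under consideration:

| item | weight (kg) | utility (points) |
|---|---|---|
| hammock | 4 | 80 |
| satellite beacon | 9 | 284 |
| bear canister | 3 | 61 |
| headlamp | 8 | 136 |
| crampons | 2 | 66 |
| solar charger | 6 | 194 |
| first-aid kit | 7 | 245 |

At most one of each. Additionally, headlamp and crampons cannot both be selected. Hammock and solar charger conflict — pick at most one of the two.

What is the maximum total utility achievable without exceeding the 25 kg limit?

789

The ratio ordering already packs tightly: satellite beacon + crampons + solar charger + first-aid kit, 24 kg, 789.
Runner-up satellite beacon + bear canister + solar charger + first-aid kit tops out at 784.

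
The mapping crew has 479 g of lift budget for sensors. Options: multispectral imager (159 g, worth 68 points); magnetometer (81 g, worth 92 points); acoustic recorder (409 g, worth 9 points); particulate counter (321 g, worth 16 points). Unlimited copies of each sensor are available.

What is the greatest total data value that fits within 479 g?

460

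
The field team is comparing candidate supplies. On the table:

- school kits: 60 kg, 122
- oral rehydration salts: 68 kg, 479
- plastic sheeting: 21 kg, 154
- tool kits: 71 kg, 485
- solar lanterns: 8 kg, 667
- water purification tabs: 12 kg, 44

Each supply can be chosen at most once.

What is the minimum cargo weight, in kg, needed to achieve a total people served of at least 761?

29

Look for the lowest-cargo combination reaching 761.
plastic sheeting + solar lanterns reaches 821 using 29 kg.
Any bundle with less than 29 kg falls short of 761.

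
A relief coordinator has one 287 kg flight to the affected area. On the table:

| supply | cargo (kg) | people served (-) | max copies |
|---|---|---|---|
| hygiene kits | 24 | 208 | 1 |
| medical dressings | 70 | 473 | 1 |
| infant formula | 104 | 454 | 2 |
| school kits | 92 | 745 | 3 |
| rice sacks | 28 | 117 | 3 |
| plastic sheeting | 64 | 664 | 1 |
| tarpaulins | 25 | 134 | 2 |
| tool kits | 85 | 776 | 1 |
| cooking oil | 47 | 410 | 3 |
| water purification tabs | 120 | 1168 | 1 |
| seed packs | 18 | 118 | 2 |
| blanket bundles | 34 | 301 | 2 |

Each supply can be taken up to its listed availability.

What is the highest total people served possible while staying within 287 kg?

Ranking by ratio (people served/kg): plastic sheeting 10.38, water purification tabs 9.73, tool kits 9.13, blanket bundles 8.85.
Best packing: plastic sheeting + tool kits + water purification tabs + seed packs — 287 kg, 2726 total.
That's the maximum — no swap from here does better than 2726.

2726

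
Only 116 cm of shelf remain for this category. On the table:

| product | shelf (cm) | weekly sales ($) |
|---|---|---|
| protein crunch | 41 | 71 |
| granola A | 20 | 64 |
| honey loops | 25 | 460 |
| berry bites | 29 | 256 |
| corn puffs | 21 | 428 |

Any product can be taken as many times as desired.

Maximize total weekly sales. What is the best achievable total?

2204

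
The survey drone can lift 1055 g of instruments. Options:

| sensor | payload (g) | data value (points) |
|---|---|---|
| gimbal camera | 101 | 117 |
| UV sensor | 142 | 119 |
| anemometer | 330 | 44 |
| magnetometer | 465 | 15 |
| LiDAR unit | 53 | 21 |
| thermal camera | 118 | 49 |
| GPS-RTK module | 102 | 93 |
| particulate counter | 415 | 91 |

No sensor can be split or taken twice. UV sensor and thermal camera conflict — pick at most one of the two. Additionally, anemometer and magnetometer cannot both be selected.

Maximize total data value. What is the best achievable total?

Best packing: gimbal camera + UV sensor + LiDAR unit + GPS-RTK module + particulate counter — 813 g, 441 total.
Every other selection either busts 1055 g or breaks a pairing rule or fails to beat 441.

441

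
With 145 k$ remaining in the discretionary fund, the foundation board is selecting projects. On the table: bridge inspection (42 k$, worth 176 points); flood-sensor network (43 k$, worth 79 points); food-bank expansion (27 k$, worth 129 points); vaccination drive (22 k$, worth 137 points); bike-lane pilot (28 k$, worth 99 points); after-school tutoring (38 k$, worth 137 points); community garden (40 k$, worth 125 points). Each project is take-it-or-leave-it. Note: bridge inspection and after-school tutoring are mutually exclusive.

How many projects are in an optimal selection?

4

Best achievable projected impact is 567.
bridge inspection + food-bank expansion + vaccination drive + community garden hits 567 at 131 k$.
Every optimal selection uses 4 projects.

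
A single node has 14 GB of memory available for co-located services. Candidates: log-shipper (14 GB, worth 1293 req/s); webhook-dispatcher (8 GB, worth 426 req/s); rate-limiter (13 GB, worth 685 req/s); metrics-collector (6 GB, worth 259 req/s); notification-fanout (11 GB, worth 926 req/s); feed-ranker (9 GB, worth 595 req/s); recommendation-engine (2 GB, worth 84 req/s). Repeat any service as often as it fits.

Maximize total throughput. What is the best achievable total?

Log-shipper uses 14 of the 14 GB and totals 1293.

1293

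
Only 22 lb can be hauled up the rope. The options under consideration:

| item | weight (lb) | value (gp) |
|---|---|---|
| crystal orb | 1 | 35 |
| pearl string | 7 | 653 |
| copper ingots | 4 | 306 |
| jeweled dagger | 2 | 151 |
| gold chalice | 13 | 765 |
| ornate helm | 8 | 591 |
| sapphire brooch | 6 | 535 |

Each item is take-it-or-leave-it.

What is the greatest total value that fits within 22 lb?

A density-first pass picks crystal orb + pearl string + copper ingots + jeweled dagger + sapphire brooch — 1680 at 20 lb.
Dropping copper ingots and jeweled dagger frees 6 lb; slotting in ornate helm (8 lb) lifts the total to 1814 at 22 lb.
The closest alternative, pearl string + ornate helm + sapphire brooch, reaches only 1779.

1814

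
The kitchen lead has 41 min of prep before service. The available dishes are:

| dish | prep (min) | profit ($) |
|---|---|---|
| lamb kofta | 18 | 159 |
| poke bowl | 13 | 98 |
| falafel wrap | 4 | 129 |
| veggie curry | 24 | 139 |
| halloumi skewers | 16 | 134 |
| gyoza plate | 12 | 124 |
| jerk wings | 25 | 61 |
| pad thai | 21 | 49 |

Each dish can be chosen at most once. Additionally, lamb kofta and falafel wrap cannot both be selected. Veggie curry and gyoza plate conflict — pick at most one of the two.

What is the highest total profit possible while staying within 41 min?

By profit per min: falafel wrap 32.25, gyoza plate 10.33, lamb kofta 8.83, halloumi skewers 8.38 lead.
Best packing: falafel wrap + halloumi skewers + gyoza plate — 32 min, 387 total.
Runner-up poke bowl + falafel wrap + veggie curry tops out at 366.

387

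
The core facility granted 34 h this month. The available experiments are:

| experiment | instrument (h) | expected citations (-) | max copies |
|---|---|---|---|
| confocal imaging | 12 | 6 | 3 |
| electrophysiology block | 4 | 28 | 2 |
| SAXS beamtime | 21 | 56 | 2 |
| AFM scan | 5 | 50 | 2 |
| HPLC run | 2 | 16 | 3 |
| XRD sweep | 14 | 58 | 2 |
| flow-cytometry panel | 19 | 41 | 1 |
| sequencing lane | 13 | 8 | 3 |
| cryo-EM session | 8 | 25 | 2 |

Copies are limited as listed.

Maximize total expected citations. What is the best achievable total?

234

By expected citations per h: AFM scan 10.00, HPLC run 8.00, electrophysiology block 7.00, XRD sweep 4.14 lead.
Filling by ratio: 2×electrophysiology block + 2×AFM scan + 3×HPLC run + cryo-EM session for 229, with 2 h left unused.
Dropping electrophysiology block and cryo-EM session frees 12 h; slotting in XRD sweep (14 h) lifts the total to 234 at 34 h.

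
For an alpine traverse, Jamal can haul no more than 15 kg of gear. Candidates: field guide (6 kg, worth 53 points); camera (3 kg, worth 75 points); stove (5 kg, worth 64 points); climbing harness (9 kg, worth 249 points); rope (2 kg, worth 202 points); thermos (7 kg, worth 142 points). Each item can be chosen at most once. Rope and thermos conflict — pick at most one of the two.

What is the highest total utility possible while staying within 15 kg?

Density check — rope 101.00, climbing harness 27.67, camera 25.00 are the best per kg.
The ratio ordering already packs tightly: camera + climbing harness + rope, 14 kg, 526.

526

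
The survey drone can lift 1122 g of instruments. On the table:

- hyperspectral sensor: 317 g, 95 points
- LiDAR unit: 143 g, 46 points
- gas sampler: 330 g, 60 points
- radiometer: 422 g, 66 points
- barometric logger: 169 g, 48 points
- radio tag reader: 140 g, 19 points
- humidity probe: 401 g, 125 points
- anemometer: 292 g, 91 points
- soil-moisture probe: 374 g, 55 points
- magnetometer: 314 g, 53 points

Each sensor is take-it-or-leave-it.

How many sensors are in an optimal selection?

4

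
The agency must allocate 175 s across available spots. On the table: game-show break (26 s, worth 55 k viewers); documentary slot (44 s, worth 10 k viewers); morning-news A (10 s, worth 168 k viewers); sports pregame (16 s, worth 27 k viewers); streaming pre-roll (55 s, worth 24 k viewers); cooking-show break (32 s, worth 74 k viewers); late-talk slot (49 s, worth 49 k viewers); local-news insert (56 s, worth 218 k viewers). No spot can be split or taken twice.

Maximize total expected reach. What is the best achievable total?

564

By expected reach per s: morning-news A 16.80, local-news insert 3.89, cooking-show break 2.31, game-show break 2.12 lead.
Taking the top-ratio spots first gives game-show break + morning-news A + sports pregame + cooking-show break + local-news insert for 542 (140 s).
The 16 s tied up in sports pregame is better spent on late-talk slot — total rises to 564 (173 s).
Runner-up game-show break + morning-news A + sports pregame + cooking-show break + local-news insert tops out at 542.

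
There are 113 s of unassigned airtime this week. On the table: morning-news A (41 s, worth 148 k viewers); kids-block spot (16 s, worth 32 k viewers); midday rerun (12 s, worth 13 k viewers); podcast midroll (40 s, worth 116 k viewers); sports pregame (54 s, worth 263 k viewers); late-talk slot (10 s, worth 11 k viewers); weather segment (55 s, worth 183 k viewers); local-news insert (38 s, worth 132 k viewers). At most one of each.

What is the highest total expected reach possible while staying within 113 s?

A density-first pass picks morning-news A + kids-block spot + sports pregame — 443 at 111 s.
The 57 s tied up in morning-news A and kids-block spot is better spent on weather segment — total rises to 446 (109 s).
Nothing else within 113 s beats 446.

446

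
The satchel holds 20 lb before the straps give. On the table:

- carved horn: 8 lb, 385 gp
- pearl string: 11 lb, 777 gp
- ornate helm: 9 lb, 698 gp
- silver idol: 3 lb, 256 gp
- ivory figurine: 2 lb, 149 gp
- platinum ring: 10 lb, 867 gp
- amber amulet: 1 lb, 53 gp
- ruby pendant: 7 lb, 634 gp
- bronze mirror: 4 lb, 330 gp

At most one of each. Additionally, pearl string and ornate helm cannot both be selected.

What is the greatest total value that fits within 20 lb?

Best packing: silver idol + platinum ring + ruby pendant — 20 lb, 1757 total.
That's the maximum — no feasible swap from here does better than 1757.

1757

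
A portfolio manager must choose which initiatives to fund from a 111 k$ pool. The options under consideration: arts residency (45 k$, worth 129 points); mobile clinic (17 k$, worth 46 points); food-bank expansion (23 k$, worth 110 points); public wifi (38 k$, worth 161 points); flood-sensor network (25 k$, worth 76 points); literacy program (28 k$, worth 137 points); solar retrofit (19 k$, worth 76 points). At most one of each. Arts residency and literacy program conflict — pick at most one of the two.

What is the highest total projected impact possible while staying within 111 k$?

484

By projected impact per k$: literacy program 4.89, food-bank expansion 4.78, public wifi 4.24 lead.
Taking food-bank expansion + public wifi + literacy program + solar retrofit: 108 k$ used, 484 in projected impact.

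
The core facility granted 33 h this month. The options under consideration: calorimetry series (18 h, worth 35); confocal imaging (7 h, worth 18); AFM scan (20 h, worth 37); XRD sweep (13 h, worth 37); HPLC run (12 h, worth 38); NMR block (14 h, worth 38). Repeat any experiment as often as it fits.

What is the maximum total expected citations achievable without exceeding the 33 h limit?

94

By expected citations per h: HPLC run 3.17, XRD sweep 2.85, NMR block 2.71, confocal imaging 2.57 lead.
Taking confocal imaging + 2×HPLC run: 31 h used, 94 in expected citations.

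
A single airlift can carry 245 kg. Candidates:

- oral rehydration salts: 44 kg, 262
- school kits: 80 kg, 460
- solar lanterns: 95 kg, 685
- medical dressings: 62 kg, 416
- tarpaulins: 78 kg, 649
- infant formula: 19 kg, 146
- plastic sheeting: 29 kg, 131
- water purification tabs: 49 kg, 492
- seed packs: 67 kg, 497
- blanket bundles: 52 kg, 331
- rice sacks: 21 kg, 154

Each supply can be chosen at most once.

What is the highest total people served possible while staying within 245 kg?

Greedy by ratio would take tarpaulins + infant formula + water purification tabs + seed packs + rice sacks: 234 kg used, total 1938.
Replace infant formula and seed packs with solar lanterns: the trade gains 42 net, giving 1980 at 243 kg.
An exhaustive check of the 2048 subsets confirms 1980.

1980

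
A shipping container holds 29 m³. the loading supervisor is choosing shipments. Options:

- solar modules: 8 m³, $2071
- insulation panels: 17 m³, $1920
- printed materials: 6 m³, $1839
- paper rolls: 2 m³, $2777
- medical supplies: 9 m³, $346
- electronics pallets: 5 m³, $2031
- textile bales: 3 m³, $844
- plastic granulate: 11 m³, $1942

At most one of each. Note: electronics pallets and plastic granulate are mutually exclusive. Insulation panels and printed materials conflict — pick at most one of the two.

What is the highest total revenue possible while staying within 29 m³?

Taking solar modules + printed materials + paper rolls + electronics pallets + textile bales: 24 m³ used, 9562 in revenue.
Runner-up solar modules + printed materials + paper rolls + electronics pallets tops out at 8718.

9562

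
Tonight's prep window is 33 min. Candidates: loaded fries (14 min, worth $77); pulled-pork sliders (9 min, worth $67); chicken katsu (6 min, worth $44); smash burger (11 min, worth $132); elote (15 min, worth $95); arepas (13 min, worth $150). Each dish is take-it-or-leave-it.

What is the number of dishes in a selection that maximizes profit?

Optimal total is 349.
One optimal bundle: pulled-pork sliders + smash burger + arepas (33 min).
Any selection reaching 349 contains exactly 3 dishes.

3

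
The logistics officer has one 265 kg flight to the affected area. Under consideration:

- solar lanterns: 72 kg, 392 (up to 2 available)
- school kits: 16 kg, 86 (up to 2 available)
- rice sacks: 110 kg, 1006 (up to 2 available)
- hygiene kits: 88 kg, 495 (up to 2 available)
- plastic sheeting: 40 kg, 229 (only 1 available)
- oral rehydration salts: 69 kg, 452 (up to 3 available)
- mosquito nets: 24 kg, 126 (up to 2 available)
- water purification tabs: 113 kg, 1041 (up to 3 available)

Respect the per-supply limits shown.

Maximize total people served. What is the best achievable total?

Density check — water purification tabs 9.21, rice sacks 9.15, oral rehydration salts 6.55, plastic sheeting 5.72 are the best per kg.
Greedy by ratio would take 2×school kits + 2×water purification tabs: 258 kg used, total 2254.
Replace 2×school kits and water purification tabs with rice sacks + plastic sheeting: the trade gains 22 net, giving 2276 at 263 kg.
No other feasible combination exceeds 2276.

2276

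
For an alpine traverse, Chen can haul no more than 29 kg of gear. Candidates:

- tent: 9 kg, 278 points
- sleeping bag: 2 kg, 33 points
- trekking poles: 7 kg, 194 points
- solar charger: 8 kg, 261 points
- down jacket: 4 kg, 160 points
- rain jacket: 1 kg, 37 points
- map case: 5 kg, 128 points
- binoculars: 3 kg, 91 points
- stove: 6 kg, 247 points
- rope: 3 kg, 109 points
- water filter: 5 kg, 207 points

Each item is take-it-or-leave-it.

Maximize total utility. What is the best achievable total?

1075

By utility per kg: water filter 41.40, stove 41.17, down jacket 40.00, rain jacket 37.00 lead.
Taking the top-ratio items first gives sleeping bag + solar charger + down jacket + rain jacket + stove + rope + water filter for 1054 (29 kg).
Dropping sleeping bag and rain jacket frees 3 kg; slotting in binoculars (3 kg) lifts the total to 1075 at 29 kg.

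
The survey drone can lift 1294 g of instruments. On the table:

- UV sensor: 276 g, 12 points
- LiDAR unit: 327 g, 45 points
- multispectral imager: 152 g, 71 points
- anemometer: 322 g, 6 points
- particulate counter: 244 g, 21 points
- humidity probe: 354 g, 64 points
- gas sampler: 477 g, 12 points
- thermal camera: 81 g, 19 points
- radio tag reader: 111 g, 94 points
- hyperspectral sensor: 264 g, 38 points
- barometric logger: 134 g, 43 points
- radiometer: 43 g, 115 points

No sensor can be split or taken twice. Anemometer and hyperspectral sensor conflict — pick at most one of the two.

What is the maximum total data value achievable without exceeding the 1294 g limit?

Taking the top-ratio sensors first gives multispectral imager + humidity probe + thermal camera + radio tag reader + hyperspectral sensor + barometric logger + radiometer for 444 (1139 g).
The 264 g tied up in hyperspectral sensor is better spent on LiDAR unit — total rises to 451 (1202 g).
The closest alternative, multispectral imager + humidity probe + thermal camera + radio tag reader + hyperspectral sensor + barometric logger + radiometer, reaches only 444.

451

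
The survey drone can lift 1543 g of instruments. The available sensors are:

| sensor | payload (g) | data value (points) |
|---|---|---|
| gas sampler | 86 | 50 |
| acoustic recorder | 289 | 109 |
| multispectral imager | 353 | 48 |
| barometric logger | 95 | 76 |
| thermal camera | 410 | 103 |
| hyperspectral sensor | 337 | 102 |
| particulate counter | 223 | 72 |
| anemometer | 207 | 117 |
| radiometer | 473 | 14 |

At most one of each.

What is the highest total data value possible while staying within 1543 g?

557

Density check — barometric logger 0.80, gas sampler 0.58, anemometer 0.57, acoustic recorder 0.38 are the best per g.
Filling by ratio: gas sampler + acoustic recorder + barometric logger + hyperspectral sensor + particulate counter + anemometer for 526, with 306 g left unused.
Replace particulate counter with thermal camera: the trade gains 31 net, giving 557 at 1424 g.
An exhaustive check of the 512 subsets confirms 557.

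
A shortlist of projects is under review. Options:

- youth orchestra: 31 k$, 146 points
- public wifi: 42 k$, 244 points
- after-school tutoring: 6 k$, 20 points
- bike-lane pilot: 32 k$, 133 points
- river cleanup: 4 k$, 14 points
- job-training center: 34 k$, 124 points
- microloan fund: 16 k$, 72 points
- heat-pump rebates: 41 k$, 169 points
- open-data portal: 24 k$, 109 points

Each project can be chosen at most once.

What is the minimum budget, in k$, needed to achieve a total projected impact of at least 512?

101

Minimise k$ subject to total projected impact ≥ 512.
youth orchestra + public wifi + river cleanup + open-data portal reaches 513 using 101 k$.
Any bundle with less than 101 k$ falls short of 512.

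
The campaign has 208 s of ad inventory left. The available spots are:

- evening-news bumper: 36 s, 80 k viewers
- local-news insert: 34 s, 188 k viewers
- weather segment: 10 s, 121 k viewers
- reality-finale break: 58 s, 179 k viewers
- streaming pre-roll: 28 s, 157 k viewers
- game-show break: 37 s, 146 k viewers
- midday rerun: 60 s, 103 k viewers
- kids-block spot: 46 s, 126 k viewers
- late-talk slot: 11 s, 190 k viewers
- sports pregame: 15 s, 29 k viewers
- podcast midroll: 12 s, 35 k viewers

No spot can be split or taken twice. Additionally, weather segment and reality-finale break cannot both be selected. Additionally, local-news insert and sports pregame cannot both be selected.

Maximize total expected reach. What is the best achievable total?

Best packing: evening-news bumper + local-news insert + weather segment + streaming pre-roll + game-show break + kids-block spot + late-talk slot — 202 s, 1008 total.
Nothing else feasible within 208 s beats 1008.

1008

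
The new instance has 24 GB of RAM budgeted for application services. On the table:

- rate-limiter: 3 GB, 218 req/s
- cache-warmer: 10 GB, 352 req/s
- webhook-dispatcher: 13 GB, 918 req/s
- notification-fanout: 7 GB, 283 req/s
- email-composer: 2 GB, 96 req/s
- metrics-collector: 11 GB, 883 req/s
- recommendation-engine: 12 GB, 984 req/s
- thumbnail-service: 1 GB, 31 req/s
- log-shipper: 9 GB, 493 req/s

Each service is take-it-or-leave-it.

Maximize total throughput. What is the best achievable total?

1898

Best packing: metrics-collector + recommendation-engine + thumbnail-service — 24 GB, 1898 total.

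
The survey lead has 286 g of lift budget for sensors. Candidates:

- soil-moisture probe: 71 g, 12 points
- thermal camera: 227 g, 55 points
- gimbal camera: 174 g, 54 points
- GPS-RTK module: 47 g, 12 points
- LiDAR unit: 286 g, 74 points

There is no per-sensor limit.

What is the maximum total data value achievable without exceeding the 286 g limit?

78

Density check — gimbal camera 0.31, LiDAR unit 0.26, GPS-RTK module 0.26 are the best per g.
Best packing: gimbal camera + 2×GPS-RTK module — 268 g, 78 total.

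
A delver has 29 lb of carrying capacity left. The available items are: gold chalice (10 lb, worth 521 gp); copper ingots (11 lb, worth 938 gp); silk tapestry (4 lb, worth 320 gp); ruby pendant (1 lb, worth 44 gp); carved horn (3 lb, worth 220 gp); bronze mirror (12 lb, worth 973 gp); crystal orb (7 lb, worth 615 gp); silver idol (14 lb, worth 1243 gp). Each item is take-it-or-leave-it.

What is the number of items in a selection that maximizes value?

Best achievable value is 2501.
copper ingots + silk tapestry + silver idol hits 2501 at 29 lb.
All optima have 3 items.

3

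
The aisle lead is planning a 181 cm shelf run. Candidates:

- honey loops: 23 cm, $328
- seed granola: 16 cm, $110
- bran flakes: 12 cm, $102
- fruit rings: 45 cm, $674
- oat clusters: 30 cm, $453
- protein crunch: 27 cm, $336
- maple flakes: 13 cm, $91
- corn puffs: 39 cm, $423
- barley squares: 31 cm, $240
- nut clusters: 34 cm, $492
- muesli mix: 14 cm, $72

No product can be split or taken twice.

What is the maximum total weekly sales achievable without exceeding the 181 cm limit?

2393

Filling by ratio: honey loops + bran flakes + fruit rings + oat clusters + protein crunch + nut clusters for 2385, with 10 cm left unused.
Dropping bran flakes frees 12 cm; slotting in seed granola (16 cm) lifts the total to 2393 at 175 cm.
An exhaustive check of the 2048 subsets confirms 2393.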